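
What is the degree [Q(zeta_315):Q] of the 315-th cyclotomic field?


The degree equals Euler's totient phi(315).
315 = 3^2 * 5 * 7
phi(315) = 144

144


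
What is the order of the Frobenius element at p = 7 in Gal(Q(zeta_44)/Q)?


The Frobenius at p in Gal(Q(zeta_n)/Q) = (Z/nZ)* is the class of p, so its order is ord_44(7), the smallest k >= 1 with 7^k = 1 mod 44.
n = 44 = 2^2 * 11, phi(44) = 20; the order divides phi(n).
Divisors of 20: 1, 2, 4, 5, 10, 20
Repeated squaring mod 44: 7^1 = 7, 7^2 = 5, 7^4 = 25, 7^8 = 9, 7^16 = 37
Test divisors in increasing order:
  k=1: 7^1 = 7 mod 44
  k=2: 7^2 = 5 mod 44
  k=4: 7^4 = 25 mod 44
  k=5: 7^5 = 25 * 7 = 43 mod 44
  k=10: 7^10 = 9 * 5 = 1 mod 44  <- first divisor giving 1
Order = 10

10


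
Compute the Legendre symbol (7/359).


p = 359 is prime, so compute (7/359) with the reciprocity algorithm (Jacobi-symbol steps: pull out 2s via (2/n), flip via reciprocity, reduce):
  reciprocity: (7/359) -> -(359/7)
  reduce: (2/7)
  pull out 2: (2/7) = +1  (since 7 mod 8 = 7)
  (1/7) = 1
Product of signs = -1
(7/359) = -1

-1


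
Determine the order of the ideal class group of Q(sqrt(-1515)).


K = Q(sqrt(-1515)). d mod 4 = 1, so D = disc(K) = d = -1515
h(K) equals the number of primitive reduced positive-definite forms (a, b, c) = a*x^2 + b*x*y + c*y^2 with b^2 - 4ac = D,
where reduced means |b| <= a <= c, with b >= 0 whenever |b| = a or a = c, and primitive means gcd(a, b, c) = 1.
Reduced forces 3a^2 <= |D| = 1515, so 1 <= a <= 22; b must have the parity of D, and c = (b^2 - D)/(4a) must be an integer >= a.
Enumerate a = 1..22, b in [-a, a]:
  a=1: (1, 1, 379)  [1]
  a=2: none
  a=3: (3, 3, 127)  [1]
  a=4: none
  a=5: (5, 5, 77)  [1]
  a=6: none
  a=7: (7, -5, 55), (7, 5, 55)  [2]
  a=8..10: none
  a=11: (11, -5, 35), (11, 5, 35)  [2]
  a=12..14: none
  a=15: (15, 15, 29)  [1]
  a=16: none
  a=17: (17, -7, 23), (17, 7, 23)  [2]
  a=18: none
  a=19: (19, -9, 21), (19, 9, 21)  [2]
  a=20..22: none
Total reduced forms: 1 + 1 + 1 + 2 + 2 + 1 + 2 + 2 = 12
h = 12

12


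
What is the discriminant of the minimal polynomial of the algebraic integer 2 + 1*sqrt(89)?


The element 2 + 1*sqrt(89) has minimal polynomial:
x^2 - 4*x - 85
Discriminant = (-4)^2 - 4*(-85)
= 16 + 340
= 356

356


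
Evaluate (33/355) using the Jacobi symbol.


Compute (33/355) via quadratic reciprocity:
  reciprocity: (33/355) -> +(355/33)
  reduce: (25/33)
  reciprocity: (25/33) -> +(33/25)
  reduce: (8/25)
  pull out 2: (2/25) = +1  (since 25 mod 8 = 1)
  pull out 2: (2/25) = +1  (since 25 mod 8 = 1)
  pull out 2: (2/25) = +1  (since 25 mod 8 = 1)
  (1/25) = 1
Product of signs = 1

1


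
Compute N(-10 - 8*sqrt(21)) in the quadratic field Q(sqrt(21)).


N(a + b*sqrt(d)) = a^2 - d*b^2
= (-10)^2 - (21)*(-8)^2
= 100 - 1344
= -1244

-1244


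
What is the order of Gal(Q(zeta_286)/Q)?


|Gal(Q(zeta_286)/Q)| = phi(286)
= 120

120


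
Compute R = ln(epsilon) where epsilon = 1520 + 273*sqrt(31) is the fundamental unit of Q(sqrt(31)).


epsilon = 1520 + 273*sqrt(31)
= 3039.9997
R = ln(3039.9997)
= 8.0196

8.0196


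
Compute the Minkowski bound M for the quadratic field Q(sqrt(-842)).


d = -842, d mod 4 = 2, so disc(K) = 4d = -3368; |disc(K)| = 3368
Imaginary quadratic field, so n = 2, s = r2 = 1, r1 = 0
M = (n!/n^n) * (4/pi)^s * sqrt(|disc(K)|) = (2!/2^2) * (4/pi)^1 * sqrt(3368)
= 0.5 * 1.273240 * 58.034473
= 36.9459

36.9459


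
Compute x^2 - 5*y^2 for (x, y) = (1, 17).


x^2 - d*y^2
= 1^2 - 5*17^2
= 1 - 1445
= -1444

-1444


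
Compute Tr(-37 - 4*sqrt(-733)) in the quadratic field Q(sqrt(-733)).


Tr(a + b*sqrt(d)) = (a + b*sqrt(d)) + (a - b*sqrt(d)) = 2a
= 2 * (-37)
= -74

-74


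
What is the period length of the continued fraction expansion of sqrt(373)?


Run the CF algorithm for sqrt(373).
a_0 = floor(sqrt(373)) = 19; set m_0=0, q_0=1.
Recurrence: m' = q*a - m,  q' = (d - m'^2)/q,  a' = floor((a_0 + m')/q').
  step 1: m=19, q=12, a=3
  step 2: m=17, q=7, a=5
  step 3: m=18, q=7, a=5
  step 4: m=17, q=12, a=3
  step 5: m=19, q=1, a=38
a_5 = 2*a_0 = 38, so the period closes here.
sqrt(373) = [19; 3, 5, 5, 3, 38]
Period length = 5

5


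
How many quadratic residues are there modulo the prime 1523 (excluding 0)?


For prime p, the number of non-zero quadratic residues is (p-1)/2.
= (1523-1)/2
= 761

761


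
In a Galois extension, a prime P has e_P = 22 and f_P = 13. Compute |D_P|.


|D_P| = e * f
= 22 * 13
= 286

286


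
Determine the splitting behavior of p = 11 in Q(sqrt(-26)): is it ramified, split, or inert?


K = Q(sqrt(-26)). Since d mod 4 = 2, disc(K) = -104.
Check p | disc: -104 mod 11 = 6.
p does not divide disc. Compute Legendre symbol (d/p):
7^((11-1)/2) mod 11 = -1
(d/p) = -1, so p is inert: (p) stays prime with e=1, f=2, g=1.
Therefore p is inert.

inert


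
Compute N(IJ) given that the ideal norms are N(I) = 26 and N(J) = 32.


N(IJ) = N(I) * N(J)
= 26 * 32
= 832

832


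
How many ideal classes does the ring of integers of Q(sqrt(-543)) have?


K = Q(sqrt(-543)). d mod 4 = 1, so D = disc(K) = d = -543
h(K) equals the number of primitive reduced positive-definite forms (a, b, c) = a*x^2 + b*x*y + c*y^2 with b^2 - 4ac = D,
where reduced means |b| <= a <= c, with b >= 0 whenever |b| = a or a = c, and primitive means gcd(a, b, c) = 1.
Reduced forces 3a^2 <= |D| = 543, so 1 <= a <= 13; b must have the parity of D, and c = (b^2 - D)/(4a) must be an integer >= a.
Enumerate a = 1..13, b in [-a, a]:
  a=1: (1, 1, 136)  [1]
  a=2: (2, -1, 68), (2, 1, 68)  [2]
  a=3: (3, 3, 46)  [1]
  a=4: (4, -1, 34), (4, 1, 34)  [2]
  a=5: none
  a=6: (6, -3, 23), (6, 3, 23)  [2]
  a=7: none
  a=8: (8, -1, 17), (8, 1, 17)  [2]
  a=9..11: none
  a=12: (12, -9, 13), (12, 9, 13)  [2]
  a=13: none
Total reduced forms: 1 + 2 + 1 + 2 + 2 + 2 + 2 = 12
h = 12

12


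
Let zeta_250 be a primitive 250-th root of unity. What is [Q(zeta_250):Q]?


The degree equals Euler's totient phi(250).
250 = 2 * 5^3
phi(250) = 100

100


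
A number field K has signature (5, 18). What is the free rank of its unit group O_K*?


By Dirichlet's unit theorem:
rank = r1 + r2 - 1
= 5 + 18 - 1
= 22

22


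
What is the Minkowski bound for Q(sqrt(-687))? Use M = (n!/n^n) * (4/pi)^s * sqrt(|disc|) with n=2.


d = -687, d mod 4 = 1, so disc(K) = d = -687; |disc(K)| = 687
Imaginary quadratic field, so n = 2, s = r2 = 1, r1 = 0
M = (n!/n^n) * (4/pi)^s * sqrt(|disc(K)|) = (2!/2^2) * (4/pi)^1 * sqrt(687)
= 0.5 * 1.273240 * 26.210685
= 16.6862

16.6862


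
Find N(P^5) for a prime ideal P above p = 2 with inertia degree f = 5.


N(P^a) = p^(a*f)
= 2^(5*5)
= 2^25
= 33554432

33554432


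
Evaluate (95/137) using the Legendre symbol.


p = 137 is prime, so compute (95/137) with the reciprocity algorithm (Jacobi-symbol steps: pull out 2s via (2/n), flip via reciprocity, reduce):
  reciprocity: (95/137) -> +(137/95)
  reduce: (42/95)
  pull out 2: (2/95) = +1  (since 95 mod 8 = 7)
  reciprocity: (21/95) -> +(95/21)
  reduce: (11/21)
  reciprocity: (11/21) -> +(21/11)
  reduce: (10/11)
  pull out 2: (2/11) = -1  (since 11 mod 8 = 3)
  reciprocity: (5/11) -> +(11/5)
  reduce: (1/5)
  (1/5) = 1
Product of signs = -1
(95/137) = -1

-1


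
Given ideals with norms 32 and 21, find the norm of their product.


N(IJ) = N(I) * N(J)
= 32 * 21
= 672

672


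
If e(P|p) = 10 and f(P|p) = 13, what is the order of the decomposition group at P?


|D_P| = e * f
= 10 * 13
= 130

130


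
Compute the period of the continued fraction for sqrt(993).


Run the CF algorithm for sqrt(993).
a_0 = floor(sqrt(993)) = 31; set m_0=0, q_0=1.
Recurrence: m' = q*a - m,  q' = (d - m'^2)/q,  a' = floor((a_0 + m')/q').
  step 1: m=31, q=32, a=1
  step 2: m=1, q=31, a=1
  step 3: m=30, q=3, a=20
  step 4: m=30, q=31, a=1
  step 5: m=1, q=32, a=1
  step 6: m=31, q=1, a=62
a_6 = 2*a_0 = 62, so the period closes here.
sqrt(993) = [31; 1, 1, 20, 1, 1, 62]
Period length = 6

6


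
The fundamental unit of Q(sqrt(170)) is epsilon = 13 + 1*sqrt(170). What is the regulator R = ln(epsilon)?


epsilon = 13 + 1*sqrt(170)
= 26.0384
R = ln(26.0384)
= 3.2596

3.2596


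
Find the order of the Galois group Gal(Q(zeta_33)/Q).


|Gal(Q(zeta_33)/Q)| = phi(33)
= 20

20


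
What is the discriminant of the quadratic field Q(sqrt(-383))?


For K = Q(sqrt(d)) with d squarefree: disc(K) = d if d = 1 mod 4, and disc(K) = 4d if d = 2 or 3 mod 4.
Here d = -383, and d mod 4 = 1.
d = 1 mod 4 (O_K = Z[(1+sqrt(d))/2]), so disc(K) = d = -383

-383


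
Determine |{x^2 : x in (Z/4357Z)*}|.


For prime p, the number of non-zero quadratic residues is (p-1)/2.
= (4357-1)/2
= 2178

2178


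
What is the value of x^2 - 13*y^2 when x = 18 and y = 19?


x^2 - d*y^2
= 18^2 - 13*19^2
= 324 - 4693
= -4369

-4369


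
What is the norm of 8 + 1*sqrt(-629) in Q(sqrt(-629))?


N(a + b*sqrt(d)) = a^2 - d*b^2
= (8)^2 - (-629)*(1)^2
= 64 + 629
= 693

693


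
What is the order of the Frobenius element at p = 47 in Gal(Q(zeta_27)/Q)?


The Frobenius at p in Gal(Q(zeta_n)/Q) = (Z/nZ)* is the class of p, so its order is ord_27(47), the smallest k >= 1 with 47^k = 1 mod 27.
n = 27 = 3^3, phi(27) = 18; the order divides phi(n).
Divisors of 18: 1, 2, 3, 6, 9, 18
Repeated squaring mod 27: 47^1 = 20, 47^2 = 22, 47^4 = 25, 47^8 = 4, 47^16 = 16
Test divisors in increasing order:
  k=1: 47^1 = 20 mod 27
  k=2: 47^2 = 22 mod 27
  k=3: 47^3 = 22 * 20 = 8 mod 27
  k=6: 47^6 = 25 * 22 = 10 mod 27
  k=9: 47^9 = 4 * 20 = 26 mod 27
  k=18: 47^18 = 16 * 22 = 1 mod 27  <- first divisor giving 1
Order = 18

18


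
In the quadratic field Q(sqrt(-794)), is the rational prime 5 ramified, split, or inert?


K = Q(sqrt(-794)). Since d mod 4 = 2, disc(K) = -3176.
Check p | disc: -3176 mod 5 = 4.
p does not divide disc. Compute Legendre symbol (d/p):
1^((5-1)/2) mod 5 = 1
(d/p) = 1, so p splits: (p) = P*P' with e=1, f=1, g=2.
Therefore p is split.

split


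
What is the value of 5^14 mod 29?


p = 29 is prime and the exponent is (p-1)/2 = 14, so by Euler's criterion 5^14 = (5/29) = +1 or -1 mod 29.
Compute by square-and-multiply:
  14 = 8 + 4 + 2 (binary 1110)
  Repeated squaring mod 29: 5^1 = 5, 5^2 = 25, 5^4 = 16, 5^8 = 24
  5^14 = 5^8 * 5^4 * 5^2 = 24 * 16 * 25 mod 29
    24 * 16 = 384 = 7 mod 29
    7 * 25 = 175 = 1 mod 29
  5^14 = 1 mod 29
Result 1: 5 is a quadratic residue mod 29.
5^14 mod 29 = 1

1


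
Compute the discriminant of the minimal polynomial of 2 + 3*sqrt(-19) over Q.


The element 2 + 3*sqrt(-19) has minimal polynomial:
x^2 - 4*x + 175
Discriminant = (-4)^2 - 4*(175)
= 16 - 700
= -684

-684


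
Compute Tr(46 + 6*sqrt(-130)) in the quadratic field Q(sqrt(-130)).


Tr(a + b*sqrt(d)) = (a + b*sqrt(d)) + (a - b*sqrt(d)) = 2a
= 2 * (46)
= 92

92


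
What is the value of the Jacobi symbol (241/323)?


Compute (241/323) via quadratic reciprocity:
  reciprocity: (241/323) -> +(323/241)
  reduce: (82/241)
  pull out 2: (2/241) = +1  (since 241 mod 8 = 1)
  reciprocity: (41/241) -> +(241/41)
  reduce: (36/41)
  pull out 2: (2/41) = +1  (since 41 mod 8 = 1)
  pull out 2: (2/41) = +1  (since 41 mod 8 = 1)
  reciprocity: (9/41) -> +(41/9)
  reduce: (5/9)
  reciprocity: (5/9) -> +(9/5)
  reduce: (4/5)
  pull out 2: (2/5) = -1  (since 5 mod 8 = 5)
  pull out 2: (2/5) = -1  (since 5 mod 8 = 5)
  (1/5) = 1
Product of signs = 1

1


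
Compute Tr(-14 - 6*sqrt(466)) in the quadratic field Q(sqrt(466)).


Tr(a + b*sqrt(d)) = (a + b*sqrt(d)) + (a - b*sqrt(d)) = 2a
= 2 * (-14)
= -28

-28


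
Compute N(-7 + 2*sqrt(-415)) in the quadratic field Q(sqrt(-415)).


N(a + b*sqrt(d)) = a^2 - d*b^2
= (-7)^2 - (-415)*(2)^2
= 49 + 1660
= 1709

1709


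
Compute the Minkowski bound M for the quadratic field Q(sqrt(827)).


d = 827, d mod 4 = 3, so disc(K) = 4d = 3308; |disc(K)| = 3308
Real quadratic field, so n = 2, s = r2 = 0, r1 = 2
M = (n!/n^n) * (4/pi)^s * sqrt(|disc(K)|) = (2!/2^2) * (4/pi)^0 * sqrt(3308)
= 0.5 * 1.000000 * 57.515215
= 28.7576

28.7576


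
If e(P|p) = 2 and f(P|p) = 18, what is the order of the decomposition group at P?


|D_P| = e * f
= 2 * 18
= 36

36


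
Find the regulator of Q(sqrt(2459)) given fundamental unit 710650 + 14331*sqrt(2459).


epsilon = 710650 + 14331*sqrt(2459)
= 1.4213e+06
R = ln(1.4213e+06)
= 14.1671

14.1671


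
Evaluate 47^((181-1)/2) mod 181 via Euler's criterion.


p = 181 is prime and the exponent is (p-1)/2 = 90, so by Euler's criterion 47^90 = (47/181) = +1 or -1 mod 181.
Compute by square-and-multiply:
  90 = 64 + 16 + 8 + 2 (binary 1011010)
  Repeated squaring mod 181: 47^1 = 47, 47^2 = 37, 47^4 = 102, 47^8 = 87, 47^16 = 148, 47^32 = 3, 47^64 = 9
  47^90 = 47^64 * 47^16 * 47^8 * 47^2 = 9 * 148 * 87 * 37 mod 181
    9 * 148 = 1332 = 65 mod 181
    65 * 87 = 5655 = 44 mod 181
    44 * 37 = 1628 = 180 mod 181
  47^90 = 180 mod 181
Result 180 = p - 1 = -1 mod 181: 47 is a quadratic non-residue mod 181. As a residue in [0, p-1] the value is 180.
47^90 mod 181 = 180

180


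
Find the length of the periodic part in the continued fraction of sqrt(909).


Run the CF algorithm for sqrt(909).
a_0 = floor(sqrt(909)) = 30; set m_0=0, q_0=1.
Recurrence: m' = q*a - m,  q' = (d - m'^2)/q,  a' = floor((a_0 + m')/q').
  step 1: m=30, q=9, a=6
  step 2: m=24, q=37, a=1
  step 3: m=13, q=20, a=2
  step 4: m=27, q=9, a=6
  step 5: m=27, q=20, a=2
  step 6: m=13, q=37, a=1
  step 7: m=24, q=9, a=6
  step 8: m=30, q=1, a=60
a_8 = 2*a_0 = 60, so the period closes here.
sqrt(909) = [30; 6, 1, 2, 6, 2, 1, 6, 60]
Period length = 8

8


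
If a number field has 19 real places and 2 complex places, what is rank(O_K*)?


By Dirichlet's unit theorem:
rank = r1 + r2 - 1
= 19 + 2 - 1
= 20

20


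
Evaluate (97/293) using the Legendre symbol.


p = 293 is prime, so compute (97/293) with the reciprocity algorithm (Jacobi-symbol steps: pull out 2s via (2/n), flip via reciprocity, reduce):
  reciprocity: (97/293) -> +(293/97)
  reduce: (2/97)
  pull out 2: (2/97) = +1  (since 97 mod 8 = 1)
  (1/97) = 1
Product of signs = 1
(97/293) = 1

1


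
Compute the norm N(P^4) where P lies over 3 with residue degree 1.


N(P^a) = p^(a*f)
= 3^(4*1)
= 3^4
= 81

81


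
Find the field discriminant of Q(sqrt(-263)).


For K = Q(sqrt(d)) with d squarefree: disc(K) = d if d = 1 mod 4, and disc(K) = 4d if d = 2 or 3 mod 4.
Here d = -263, and d mod 4 = 1.
d = 1 mod 4 (O_K = Z[(1+sqrt(d))/2]), so disc(K) = d = -263

-263


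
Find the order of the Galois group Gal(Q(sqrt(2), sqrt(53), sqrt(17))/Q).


The 3 square roots of distinct primes are multiplicatively independent over Q,
so [K:Q] = 2^3 and Gal(K/Q) is isomorphic to (Z/2Z)^3.
|Gal| = 2^3 = 8

8


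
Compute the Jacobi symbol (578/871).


Compute (578/871) via quadratic reciprocity:
  pull out 2: (2/871) = +1  (since 871 mod 8 = 7)
  reciprocity: (289/871) -> +(871/289)
  reduce: (4/289)
  pull out 2: (2/289) = +1  (since 289 mod 8 = 1)
  pull out 2: (2/289) = +1  (since 289 mod 8 = 1)
  (1/289) = 1
Product of signs = 1

1


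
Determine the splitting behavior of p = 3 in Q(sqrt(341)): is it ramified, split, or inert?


K = Q(sqrt(341)). Since d mod 4 = 1, disc(K) = 341.
Check p | disc: 341 mod 3 = 2.
p does not divide disc. Compute Legendre symbol (d/p):
2^((3-1)/2) mod 3 = -1
(d/p) = -1, so p is inert: (p) stays prime with e=1, f=2, g=1.
Therefore p is inert.

inert


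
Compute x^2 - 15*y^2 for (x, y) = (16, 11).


x^2 - d*y^2
= 16^2 - 15*11^2
= 256 - 1815
= -1559

-1559


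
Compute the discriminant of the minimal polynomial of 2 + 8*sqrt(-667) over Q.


The element 2 + 8*sqrt(-667) has minimal polynomial:
x^2 - 4*x + 42692
Discriminant = (-4)^2 - 4*(42692)
= 16 - 170768
= -170752

-170752


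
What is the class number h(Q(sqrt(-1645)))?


K = Q(sqrt(-1645)). d mod 4 = 3, so D = disc(K) = 4d = -6580
h(K) equals the number of primitive reduced positive-definite forms (a, b, c) = a*x^2 + b*x*y + c*y^2 with b^2 - 4ac = D,
where reduced means |b| <= a <= c, with b >= 0 whenever |b| = a or a = c, and primitive means gcd(a, b, c) = 1.
Reduced forces 3a^2 <= |D| = 6580, so 1 <= a <= 46; b must have the parity of D, and c = (b^2 - D)/(4a) must be an integer >= a.
Enumerate a = 1..46, b in [-a, a]:
  a=1: (1, 0, 1645)  [1]
  a=2: (2, 2, 823)  [1]
  a=3..4: none
  a=5: (5, 0, 329)  [1]
  a=6: none
  a=7: (7, 0, 235)  [1]
  a=8..9: none
  a=10: (10, 10, 167)  [1]
  a=11: (11, -8, 151), (11, 8, 151)  [2]
  a=12..13: none
  a=14: (14, 14, 121)  [1]
  a=15..16: none
  a=17: (17, -4, 97), (17, 4, 97)  [2]
  a=18..21: none
  a=22: (22, -14, 77), (22, 14, 77)  [2]
  a=23..33: none
  a=34: (34, -30, 55), (34, 30, 55)  [2]
  a=35: (35, 0, 47)  [1]
  a=36..40: none
  a=41: (41, 12, 41)  [1]
  a=42..46: none
Total reduced forms: 1 + 1 + 1 + 1 + 1 + 2 + 1 + 2 + 2 + 2 + 1 + 1 = 16
h = 16

16


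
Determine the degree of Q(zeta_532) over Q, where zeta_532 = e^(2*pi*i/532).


The degree equals Euler's totient phi(532).
532 = 2^2 * 7 * 19
phi(532) = 216

216


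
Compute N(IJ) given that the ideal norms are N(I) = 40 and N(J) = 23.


N(IJ) = N(I) * N(J)
= 40 * 23
= 920

920


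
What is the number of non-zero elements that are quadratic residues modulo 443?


For prime p, the number of non-zero quadratic residues is (p-1)/2.
= (443-1)/2
= 221

221


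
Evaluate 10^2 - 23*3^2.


x^2 - d*y^2
= 10^2 - 23*3^2
= 100 - 207
= -107

-107


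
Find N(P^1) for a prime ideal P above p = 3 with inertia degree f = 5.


N(P^a) = p^(a*f)
= 3^(1*5)
= 3^5
= 243

243


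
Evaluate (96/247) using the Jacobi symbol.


Compute (96/247) via quadratic reciprocity:
  pull out 2: (2/247) = +1  (since 247 mod 8 = 7)
  pull out 2: (2/247) = +1  (since 247 mod 8 = 7)
  pull out 2: (2/247) = +1  (since 247 mod 8 = 7)
  pull out 2: (2/247) = +1  (since 247 mod 8 = 7)
  pull out 2: (2/247) = +1  (since 247 mod 8 = 7)
  reciprocity: (3/247) -> -(247/3)
  reduce: (1/3)
  (1/3) = 1
Product of signs = -1

-1


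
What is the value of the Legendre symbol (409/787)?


p = 787 is prime, so compute (409/787) with the reciprocity algorithm (Jacobi-symbol steps: pull out 2s via (2/n), flip via reciprocity, reduce):
  reciprocity: (409/787) -> +(787/409)
  reduce: (378/409)
  pull out 2: (2/409) = +1  (since 409 mod 8 = 1)
  reciprocity: (189/409) -> +(409/189)
  reduce: (31/189)
  reciprocity: (31/189) -> +(189/31)
  reduce: (3/31)
  reciprocity: (3/31) -> -(31/3)
  reduce: (1/3)
  (1/3) = 1
Product of signs = -1
(409/787) = -1

-1


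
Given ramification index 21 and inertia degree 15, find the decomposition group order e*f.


|D_P| = e * f
= 21 * 15
= 315

315


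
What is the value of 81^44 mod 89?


p = 89 is prime and the exponent is (p-1)/2 = 44, so by Euler's criterion 81^44 = (81/89) = +1 or -1 mod 89.
Compute by square-and-multiply:
  44 = 32 + 8 + 4 (binary 101100)
  Repeated squaring mod 89: 81^1 = 81, 81^2 = 64, 81^4 = 2, 81^8 = 4, 81^16 = 16, 81^32 = 78
  81^44 = 81^32 * 81^8 * 81^4 = 78 * 4 * 2 mod 89
    78 * 4 = 312 = 45 mod 89
    45 * 2 = 90 = 1 mod 89
  81^44 = 1 mod 89
Result 1: 81 is a quadratic residue mod 89.
81^44 mod 89 = 1

1


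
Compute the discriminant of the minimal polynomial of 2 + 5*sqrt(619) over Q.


The element 2 + 5*sqrt(619) has minimal polynomial:
x^2 - 4*x - 15471
Discriminant = (-4)^2 - 4*(-15471)
= 16 + 61884
= 61900

61900


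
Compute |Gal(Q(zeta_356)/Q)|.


|Gal(Q(zeta_356)/Q)| = phi(356)
= 176

176


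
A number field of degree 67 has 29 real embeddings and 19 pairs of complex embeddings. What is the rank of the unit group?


By Dirichlet's unit theorem:
rank = r1 + r2 - 1
= 29 + 19 - 1
= 47

47


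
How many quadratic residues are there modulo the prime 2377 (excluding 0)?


For prime p, the number of non-zero quadratic residues is (p-1)/2.
= (2377-1)/2
= 1188

1188


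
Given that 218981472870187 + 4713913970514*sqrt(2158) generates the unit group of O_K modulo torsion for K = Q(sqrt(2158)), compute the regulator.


epsilon = 218981472870187 + 4713913970514*sqrt(2158)
= 4.3796e+14
R = ln(4.3796e+14)
= 33.7132

33.7132


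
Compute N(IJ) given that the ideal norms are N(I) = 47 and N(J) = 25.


N(IJ) = N(I) * N(J)
= 47 * 25
= 1175

1175


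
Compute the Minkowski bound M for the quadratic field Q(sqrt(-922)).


d = -922, d mod 4 = 2, so disc(K) = 4d = -3688; |disc(K)| = 3688
Imaginary quadratic field, so n = 2, s = r2 = 1, r1 = 0
M = (n!/n^n) * (4/pi)^s * sqrt(|disc(K)|) = (2!/2^2) * (4/pi)^1 * sqrt(3688)
= 0.5 * 1.273240 * 60.728906
= 38.6612

38.6612


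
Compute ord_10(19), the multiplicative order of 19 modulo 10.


We want ord_10(19), the smallest k >= 1 with 19^k = 1 mod 10.
n = 10 = 2 * 5, phi(10) = 4; the order divides phi(n).
Divisors of 4: 1, 2, 4
Repeated squaring mod 10: 19^1 = 9, 19^2 = 1, 19^4 = 1
Test divisors in increasing order:
  k=1: 19^1 = 9 mod 10
  k=2: 19^2 = 1 mod 10  <- first divisor giving 1
Order = 2

2


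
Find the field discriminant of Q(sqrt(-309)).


For K = Q(sqrt(d)) with d squarefree: disc(K) = d if d = 1 mod 4, and disc(K) = 4d if d = 2 or 3 mod 4.
Here d = -309, and d mod 4 = 3.
d = 3 mod 4, not 1 (O_K = Z[sqrt(d)]), so disc(K) = 4d = 4 * (-309) = -1236

-1236


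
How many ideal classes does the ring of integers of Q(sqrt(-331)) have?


K = Q(sqrt(-331)). d mod 4 = 1, so D = disc(K) = d = -331
h(K) equals the number of primitive reduced positive-definite forms (a, b, c) = a*x^2 + b*x*y + c*y^2 with b^2 - 4ac = D,
where reduced means |b| <= a <= c, with b >= 0 whenever |b| = a or a = c, and primitive means gcd(a, b, c) = 1.
Reduced forces 3a^2 <= |D| = 331, so 1 <= a <= 10; b must have the parity of D, and c = (b^2 - D)/(4a) must be an integer >= a.
Enumerate a = 1..10, b in [-a, a]:
  a=1: (1, 1, 83)  [1]
  a=2..4: none
  a=5: (5, -3, 17), (5, 3, 17)  [2]
  a=6..10: none
Total reduced forms: 1 + 2 = 3
h = 3

3


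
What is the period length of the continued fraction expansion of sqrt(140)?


Run the CF algorithm for sqrt(140).
a_0 = floor(sqrt(140)) = 11; set m_0=0, q_0=1.
Recurrence: m' = q*a - m,  q' = (d - m'^2)/q,  a' = floor((a_0 + m')/q').
  step 1: m=11, q=19, a=1
  step 2: m=8, q=4, a=4
  step 3: m=8, q=19, a=1
  step 4: m=11, q=1, a=22
a_4 = 2*a_0 = 22, so the period closes here.
sqrt(140) = [11; 1, 4, 1, 22]
Period length = 4

4


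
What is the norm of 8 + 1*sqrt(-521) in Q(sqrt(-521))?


N(a + b*sqrt(d)) = a^2 - d*b^2
= (8)^2 - (-521)*(1)^2
= 64 + 521
= 585

585


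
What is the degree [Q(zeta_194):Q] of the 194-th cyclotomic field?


The degree equals Euler's totient phi(194).
194 = 2 * 97
phi(194) = 96

96


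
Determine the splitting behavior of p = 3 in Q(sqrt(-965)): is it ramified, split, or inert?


K = Q(sqrt(-965)). Since d mod 4 = 3, disc(K) = -3860.
Check p | disc: -3860 mod 3 = 1.
p does not divide disc. Compute Legendre symbol (d/p):
1^((3-1)/2) mod 3 = 1
(d/p) = 1, so p splits: (p) = P*P' with e=1, f=1, g=2.
Therefore p is split.

split


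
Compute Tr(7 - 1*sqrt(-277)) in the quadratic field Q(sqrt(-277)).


Tr(a + b*sqrt(d)) = (a + b*sqrt(d)) + (a - b*sqrt(d)) = 2a
= 2 * (7)
= 14

14


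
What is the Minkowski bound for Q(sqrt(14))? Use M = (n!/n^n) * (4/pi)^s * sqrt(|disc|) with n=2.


d = 14, d mod 4 = 2, so disc(K) = 4d = 56; |disc(K)| = 56
Real quadratic field, so n = 2, s = r2 = 0, r1 = 2
M = (n!/n^n) * (4/pi)^s * sqrt(|disc(K)|) = (2!/2^2) * (4/pi)^0 * sqrt(56)
= 0.5 * 1.000000 * 7.483315
= 3.7417

3.7417


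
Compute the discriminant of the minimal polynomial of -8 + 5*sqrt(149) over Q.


The element -8 + 5*sqrt(149) has minimal polynomial:
x^2 + 16*x - 3661
Discriminant = (16)^2 - 4*(-3661)
= 256 + 14644
= 14900

14900


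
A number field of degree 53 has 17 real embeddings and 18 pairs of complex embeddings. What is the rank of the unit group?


By Dirichlet's unit theorem:
rank = r1 + r2 - 1
= 17 + 18 - 1
= 34

34


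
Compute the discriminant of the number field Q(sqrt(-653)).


For K = Q(sqrt(d)) with d squarefree: disc(K) = d if d = 1 mod 4, and disc(K) = 4d if d = 2 or 3 mod 4.
Here d = -653, and d mod 4 = 3.
d = 3 mod 4, not 1 (O_K = Z[sqrt(d)]), so disc(K) = 4d = 4 * (-653) = -2612

-2612


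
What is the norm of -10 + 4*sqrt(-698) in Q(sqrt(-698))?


N(a + b*sqrt(d)) = a^2 - d*b^2
= (-10)^2 - (-698)*(4)^2
= 100 + 11168
= 11268

11268


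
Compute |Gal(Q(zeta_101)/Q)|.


|Gal(Q(zeta_101)/Q)| = phi(101)
= 100

100


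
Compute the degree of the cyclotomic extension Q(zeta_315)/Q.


The degree equals Euler's totient phi(315).
315 = 3^2 * 5 * 7
phi(315) = 144

144


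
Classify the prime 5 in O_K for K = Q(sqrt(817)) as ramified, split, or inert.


K = Q(sqrt(817)). Since d mod 4 = 1, disc(K) = 817.
Check p | disc: 817 mod 5 = 2.
p does not divide disc. Compute Legendre symbol (d/p):
2^((5-1)/2) mod 5 = -1
(d/p) = -1, so p is inert: (p) stays prime with e=1, f=2, g=1.
Therefore p is inert.

inert


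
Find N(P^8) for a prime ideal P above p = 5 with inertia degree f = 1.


N(P^a) = p^(a*f)
= 5^(8*1)
= 5^8
= 390625

390625


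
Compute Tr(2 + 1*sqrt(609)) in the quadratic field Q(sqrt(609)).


Tr(a + b*sqrt(d)) = (a + b*sqrt(d)) + (a - b*sqrt(d)) = 2a
= 2 * (2)
= 4

4


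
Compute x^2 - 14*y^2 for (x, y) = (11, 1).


x^2 - d*y^2
= 11^2 - 14*1^2
= 121 - 14
= 107

107


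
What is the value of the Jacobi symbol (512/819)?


Compute (512/819) via quadratic reciprocity:
  pull out 2: (2/819) = -1  (since 819 mod 8 = 3)
  pull out 2: (2/819) = -1  (since 819 mod 8 = 3)
  pull out 2: (2/819) = -1  (since 819 mod 8 = 3)
  pull out 2: (2/819) = -1  (since 819 mod 8 = 3)
  pull out 2: (2/819) = -1  (since 819 mod 8 = 3)
  pull out 2: (2/819) = -1  (since 819 mod 8 = 3)
  pull out 2: (2/819) = -1  (since 819 mod 8 = 3)
  pull out 2: (2/819) = -1  (since 819 mod 8 = 3)
  pull out 2: (2/819) = -1  (since 819 mod 8 = 3)
  (1/819) = 1
Product of signs = -1

-1


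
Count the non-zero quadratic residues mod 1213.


For prime p, the number of non-zero quadratic residues is (p-1)/2.
= (1213-1)/2
= 606

606


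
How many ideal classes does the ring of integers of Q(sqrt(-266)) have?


K = Q(sqrt(-266)). d mod 4 = 2, so D = disc(K) = 4d = -1064
h(K) equals the number of primitive reduced positive-definite forms (a, b, c) = a*x^2 + b*x*y + c*y^2 with b^2 - 4ac = D,
where reduced means |b| <= a <= c, with b >= 0 whenever |b| = a or a = c, and primitive means gcd(a, b, c) = 1.
Reduced forces 3a^2 <= |D| = 1064, so 1 <= a <= 18; b must have the parity of D, and c = (b^2 - D)/(4a) must be an integer >= a.
Enumerate a = 1..18, b in [-a, a]:
  a=1: (1, 0, 266)  [1]
  a=2: (2, 0, 133)  [1]
  a=3: (3, -2, 89), (3, 2, 89)  [2]
  a=4: none
  a=5: (5, -4, 54), (5, 4, 54)  [2]
  a=6: (6, -4, 45), (6, 4, 45)  [2]
  a=7: (7, 0, 38)  [1]
  a=8: none
  a=9: (9, -4, 30), (9, 4, 30)  [2]
  a=10: (10, -4, 27), (10, 4, 27)  [2]
  a=11: (11, -6, 25), (11, 6, 25)  [2]
  a=12..13: none
  a=14: (14, 0, 19)  [1]
  a=15: (15, -14, 21), (15, -4, 18), (15, 4, 18), (15, 14, 21)  [4]
  a=16..18: none
Total reduced forms: 1 + 1 + 2 + 2 + 2 + 1 + 2 + 2 + 2 + 1 + 4 = 20
h = 20

20


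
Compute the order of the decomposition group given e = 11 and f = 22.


|D_P| = e * f
= 11 * 22
= 242

242


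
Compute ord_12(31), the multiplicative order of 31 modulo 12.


We want ord_12(31), the smallest k >= 1 with 31^k = 1 mod 12.
n = 12 = 2^2 * 3, phi(12) = 4; the order divides phi(n).
Divisors of 4: 1, 2, 4
Repeated squaring mod 12: 31^1 = 7, 31^2 = 1, 31^4 = 1
Test divisors in increasing order:
  k=1: 31^1 = 7 mod 12
  k=2: 31^2 = 1 mod 12  <- first divisor giving 1
Order = 2

2


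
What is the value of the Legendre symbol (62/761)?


p = 761 is prime, so compute (62/761) with the reciprocity algorithm (Jacobi-symbol steps: pull out 2s via (2/n), flip via reciprocity, reduce):
  pull out 2: (2/761) = +1  (since 761 mod 8 = 1)
  reciprocity: (31/761) -> +(761/31)
  reduce: (17/31)
  reciprocity: (17/31) -> +(31/17)
  reduce: (14/17)
  pull out 2: (2/17) = +1  (since 17 mod 8 = 1)
  reciprocity: (7/17) -> +(17/7)
  reduce: (3/7)
  reciprocity: (3/7) -> -(7/3)
  reduce: (1/3)
  (1/3) = 1
Product of signs = -1
(62/761) = -1

-1


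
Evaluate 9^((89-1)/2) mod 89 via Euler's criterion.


p = 89 is prime and the exponent is (p-1)/2 = 44, so by Euler's criterion 9^44 = (9/89) = +1 or -1 mod 89.
Compute by square-and-multiply:
  44 = 32 + 8 + 4 (binary 101100)
  Repeated squaring mod 89: 9^1 = 9, 9^2 = 81, 9^4 = 64, 9^8 = 2, 9^16 = 4, 9^32 = 16
  9^44 = 9^32 * 9^8 * 9^4 = 16 * 2 * 64 mod 89
    16 * 2 = 32 = 32 mod 89
    32 * 64 = 2048 = 1 mod 89
  9^44 = 1 mod 89
Result 1: 9 is a quadratic residue mod 89.
9^44 mod 89 = 1

1


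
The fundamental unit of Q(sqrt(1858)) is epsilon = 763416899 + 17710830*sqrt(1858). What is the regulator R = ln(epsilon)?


epsilon = 763416899 + 17710830*sqrt(1858)
= 1.5268e+09
R = ln(1.5268e+09)
= 21.1465

21.1465


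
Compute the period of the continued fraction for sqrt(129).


Run the CF algorithm for sqrt(129).
a_0 = floor(sqrt(129)) = 11; set m_0=0, q_0=1.
Recurrence: m' = q*a - m,  q' = (d - m'^2)/q,  a' = floor((a_0 + m')/q').
  step 1: m=11, q=8, a=2
  step 2: m=5, q=13, a=1
  step 3: m=8, q=5, a=3
  step 4: m=7, q=16, a=1
  step 5: m=9, q=3, a=6
  step 6: m=9, q=16, a=1
  step 7: m=7, q=5, a=3
  step 8: m=8, q=13, a=1
  step 9: m=5, q=8, a=2
  step 10: m=11, q=1, a=22
a_10 = 2*a_0 = 22, so the period closes here.
sqrt(129) = [11; 2, 1, 3, 1, 6, 1, 3, 1, 2, 22]
Period length = 10

10


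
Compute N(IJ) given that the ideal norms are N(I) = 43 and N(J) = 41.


N(IJ) = N(I) * N(J)
= 43 * 41
= 1763

1763


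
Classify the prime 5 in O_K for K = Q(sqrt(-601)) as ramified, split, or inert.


K = Q(sqrt(-601)). Since d mod 4 = 3, disc(K) = -2404.
Check p | disc: -2404 mod 5 = 1.
p does not divide disc. Compute Legendre symbol (d/p):
4^((5-1)/2) mod 5 = 1
(d/p) = 1, so p splits: (p) = P*P' with e=1, f=1, g=2.
Therefore p is split.

split


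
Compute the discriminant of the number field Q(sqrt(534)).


For K = Q(sqrt(d)) with d squarefree: disc(K) = d if d = 1 mod 4, and disc(K) = 4d if d = 2 or 3 mod 4.
Here d = 534, and d mod 4 = 2.
d = 2 mod 4, not 1 (O_K = Z[sqrt(d)]), so disc(K) = 4d = 4 * (534) = 2136

2136


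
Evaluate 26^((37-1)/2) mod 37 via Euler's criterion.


p = 37 is prime and the exponent is (p-1)/2 = 18, so by Euler's criterion 26^18 = (26/37) = +1 or -1 mod 37.
Compute by square-and-multiply:
  18 = 16 + 2 (binary 10010)
  Repeated squaring mod 37: 26^1 = 26, 26^2 = 10, 26^4 = 26, 26^8 = 10, 26^16 = 26
  26^18 = 26^16 * 26^2 = 26 * 10 mod 37
    26 * 10 = 260 = 1 mod 37
  26^18 = 1 mod 37
Result 1: 26 is a quadratic residue mod 37.
26^18 mod 37 = 1

1


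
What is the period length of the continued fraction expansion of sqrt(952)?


Run the CF algorithm for sqrt(952).
a_0 = floor(sqrt(952)) = 30; set m_0=0, q_0=1.
Recurrence: m' = q*a - m,  q' = (d - m'^2)/q,  a' = floor((a_0 + m')/q').
  step 1: m=30, q=52, a=1
  step 2: m=22, q=9, a=5
  step 3: m=23, q=47, a=1
  step 4: m=24, q=8, a=6
  step 5: m=24, q=47, a=1
  step 6: m=23, q=9, a=5
  step 7: m=22, q=52, a=1
  step 8: m=30, q=1, a=60
a_8 = 2*a_0 = 60, so the period closes here.
sqrt(952) = [30; 1, 5, 1, 6, 1, 5, 1, 60]
Period length = 8

8


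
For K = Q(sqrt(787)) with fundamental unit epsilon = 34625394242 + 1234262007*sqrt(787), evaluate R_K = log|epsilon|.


epsilon = 34625394242 + 1234262007*sqrt(787)
= 6.9251e+10
R = ln(6.9251e+10)
= 24.9610

24.9610


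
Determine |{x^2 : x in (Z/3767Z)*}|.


For prime p, the number of non-zero quadratic residues is (p-1)/2.
= (3767-1)/2
= 1883

1883


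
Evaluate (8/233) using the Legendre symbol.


p = 233 is prime, so compute (8/233) with the reciprocity algorithm (Jacobi-symbol steps: pull out 2s via (2/n), flip via reciprocity, reduce):
  pull out 2: (2/233) = +1  (since 233 mod 8 = 1)
  pull out 2: (2/233) = +1  (since 233 mod 8 = 1)
  pull out 2: (2/233) = +1  (since 233 mod 8 = 1)
  (1/233) = 1
Product of signs = 1
(8/233) = 1

1


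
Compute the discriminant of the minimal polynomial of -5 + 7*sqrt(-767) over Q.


The element -5 + 7*sqrt(-767) has minimal polynomial:
x^2 + 10*x + 37608
Discriminant = (10)^2 - 4*(37608)
= 100 - 150432
= -150332

-150332


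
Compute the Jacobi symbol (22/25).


Compute (22/25) via quadratic reciprocity:
  pull out 2: (2/25) = +1  (since 25 mod 8 = 1)
  reciprocity: (11/25) -> +(25/11)
  reduce: (3/11)
  reciprocity: (3/11) -> -(11/3)
  reduce: (2/3)
  pull out 2: (2/3) = -1  (since 3 mod 8 = 3)
  (1/3) = 1
Product of signs = 1

1


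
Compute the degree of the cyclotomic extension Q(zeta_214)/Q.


The degree equals Euler's totient phi(214).
214 = 2 * 107
phi(214) = 106

106


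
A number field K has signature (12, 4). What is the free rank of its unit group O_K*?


By Dirichlet's unit theorem:
rank = r1 + r2 - 1
= 12 + 4 - 1
= 15

15


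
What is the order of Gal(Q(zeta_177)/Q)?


|Gal(Q(zeta_177)/Q)| = phi(177)
= 116

116


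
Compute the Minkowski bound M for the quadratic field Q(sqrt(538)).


d = 538, d mod 4 = 2, so disc(K) = 4d = 2152; |disc(K)| = 2152
Real quadratic field, so n = 2, s = r2 = 0, r1 = 2
M = (n!/n^n) * (4/pi)^s * sqrt(|disc(K)|) = (2!/2^2) * (4/pi)^0 * sqrt(2152)
= 0.5 * 1.000000 * 46.389654
= 23.1948

23.1948


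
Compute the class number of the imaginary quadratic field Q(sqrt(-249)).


K = Q(sqrt(-249)). d mod 4 = 3, so D = disc(K) = 4d = -996
h(K) equals the number of primitive reduced positive-definite forms (a, b, c) = a*x^2 + b*x*y + c*y^2 with b^2 - 4ac = D,
where reduced means |b| <= a <= c, with b >= 0 whenever |b| = a or a = c, and primitive means gcd(a, b, c) = 1.
Reduced forces 3a^2 <= |D| = 996, so 1 <= a <= 18; b must have the parity of D, and c = (b^2 - D)/(4a) must be an integer >= a.
Enumerate a = 1..18, b in [-a, a]:
  a=1: (1, 0, 249)  [1]
  a=2: (2, 2, 125)  [1]
  a=3: (3, 0, 83)  [1]
  a=4: none
  a=5: (5, -2, 50), (5, 2, 50)  [2]
  a=6: (6, 6, 43)  [1]
  a=7..9: none
  a=10: (10, -2, 25), (10, 2, 25)  [2]
  a=11: (11, -4, 23), (11, 4, 23)  [2]
  a=12..14: none
  a=15: (15, -12, 19), (15, 12, 19)  [2]
  a=16..18: none
Total reduced forms: 1 + 1 + 1 + 2 + 1 + 2 + 2 + 2 = 12
h = 12

12


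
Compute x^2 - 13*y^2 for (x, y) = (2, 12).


x^2 - d*y^2
= 2^2 - 13*12^2
= 4 - 1872
= -1868

-1868


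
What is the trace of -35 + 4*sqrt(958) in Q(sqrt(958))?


Tr(a + b*sqrt(d)) = (a + b*sqrt(d)) + (a - b*sqrt(d)) = 2a
= 2 * (-35)
= -70

-70


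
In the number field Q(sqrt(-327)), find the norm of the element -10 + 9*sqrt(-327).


N(a + b*sqrt(d)) = a^2 - d*b^2
= (-10)^2 - (-327)*(9)^2
= 100 + 26487
= 26587

26587


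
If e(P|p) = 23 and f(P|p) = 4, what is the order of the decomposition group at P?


|D_P| = e * f
= 23 * 4
= 92

92


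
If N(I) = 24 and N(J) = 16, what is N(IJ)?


N(IJ) = N(I) * N(J)
= 24 * 16
= 384

384


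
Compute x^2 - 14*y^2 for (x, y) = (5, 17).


x^2 - d*y^2
= 5^2 - 14*17^2
= 25 - 4046
= -4021

-4021


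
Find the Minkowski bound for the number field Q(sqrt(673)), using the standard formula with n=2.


d = 673, d mod 4 = 1, so disc(K) = d = 673; |disc(K)| = 673
Real quadratic field, so n = 2, s = r2 = 0, r1 = 2
M = (n!/n^n) * (4/pi)^s * sqrt(|disc(K)|) = (2!/2^2) * (4/pi)^0 * sqrt(673)
= 0.5 * 1.000000 * 25.942244
= 12.9711

12.9711


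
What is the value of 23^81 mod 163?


p = 163 is prime and the exponent is (p-1)/2 = 81, so by Euler's criterion 23^81 = (23/163) = +1 or -1 mod 163.
Compute by square-and-multiply:
  81 = 64 + 16 + 1 (binary 1010001)
  Repeated squaring mod 163: 23^1 = 23, 23^2 = 40, 23^4 = 133, 23^8 = 85, 23^16 = 53, 23^32 = 38, 23^64 = 140
  23^81 = 23^64 * 23^16 * 23^1 = 140 * 53 * 23 mod 163
    140 * 53 = 7420 = 85 mod 163
    85 * 23 = 1955 = 162 mod 163
  23^81 = 162 mod 163
Result 162 = p - 1 = -1 mod 163: 23 is a quadratic non-residue mod 163. As a residue in [0, p-1] the value is 162.
23^81 mod 163 = 162

162


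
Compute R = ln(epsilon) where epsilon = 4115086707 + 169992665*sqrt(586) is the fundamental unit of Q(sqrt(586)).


epsilon = 4115086707 + 169992665*sqrt(586)
= 8.2302e+09
R = ln(8.2302e+09)
= 22.8311

22.8311


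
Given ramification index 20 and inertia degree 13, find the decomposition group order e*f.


|D_P| = e * f
= 20 * 13
= 260

260


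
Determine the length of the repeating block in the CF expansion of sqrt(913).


Run the CF algorithm for sqrt(913).
a_0 = floor(sqrt(913)) = 30; set m_0=0, q_0=1.
Recurrence: m' = q*a - m,  q' = (d - m'^2)/q,  a' = floor((a_0 + m')/q').
  step 1: m=30, q=13, a=4
  step 2: m=22, q=33, a=1
  step 3: m=11, q=24, a=1
  step 4: m=13, q=31, a=1
  step 5: m=18, q=19, a=2
  step 6: m=20, q=27, a=1
  step 7: m=7, q=32, a=1
  step 8: m=25, q=9, a=6
  step 9: m=29, q=8, a=7
  step 10: m=27, q=23, a=2
  step 11: m=19, q=24, a=2
  step 12: m=29, q=3, a=19
  step 13: m=28, q=43, a=1
  step 14: m=15, q=16, a=2
  step 15: m=17, q=39, a=1
  step 16: m=22, q=11, a=4
  step 17: m=22, q=39, a=1
  step 18: m=17, q=16, a=2
  step 19: m=15, q=43, a=1
  step 20: m=28, q=3, a=19
  step 21: m=29, q=24, a=2
  step 22: m=19, q=23, a=2
  step 23: m=27, q=8, a=7
  step 24: m=29, q=9, a=6
  step 25: m=25, q=32, a=1
  step 26: m=7, q=27, a=1
  step 27: m=20, q=19, a=2
  step 28: m=18, q=31, a=1
  step 29: m=13, q=24, a=1
  step 30: m=11, q=33, a=1
  step 31: m=22, q=13, a=4
  step 32: m=30, q=1, a=60
a_32 = 2*a_0 = 60, so the period closes here.
sqrt(913) = [30; 4, 1, 1, 1, 2, 1, 1, 6, 7, 2, 2, 19, 1, 2, 1, 4, 1, 2, 1, 19, 2, 2, 7, 6, 1, 1, 2, 1, 1, 1, 4, 60]
Period length = 32

32


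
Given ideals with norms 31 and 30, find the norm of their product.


N(IJ) = N(I) * N(J)
= 31 * 30
= 930

930


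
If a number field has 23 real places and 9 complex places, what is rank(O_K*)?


By Dirichlet's unit theorem:
rank = r1 + r2 - 1
= 23 + 9 - 1
= 31

31


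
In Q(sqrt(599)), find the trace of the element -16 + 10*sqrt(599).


Tr(a + b*sqrt(d)) = (a + b*sqrt(d)) + (a - b*sqrt(d)) = 2a
= 2 * (-16)
= -32

-32


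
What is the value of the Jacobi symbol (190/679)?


Compute (190/679) via quadratic reciprocity:
  pull out 2: (2/679) = +1  (since 679 mod 8 = 7)
  reciprocity: (95/679) -> -(679/95)
  reduce: (14/95)
  pull out 2: (2/95) = +1  (since 95 mod 8 = 7)
  reciprocity: (7/95) -> -(95/7)
  reduce: (4/7)
  pull out 2: (2/7) = +1  (since 7 mod 8 = 7)
  pull out 2: (2/7) = +1  (since 7 mod 8 = 7)
  (1/7) = 1
Product of signs = 1

1


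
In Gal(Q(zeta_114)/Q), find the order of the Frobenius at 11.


The Frobenius at p in Gal(Q(zeta_n)/Q) = (Z/nZ)* is the class of p, so its order is ord_114(11), the smallest k >= 1 with 11^k = 1 mod 114.
n = 114 = 2 * 3 * 19, phi(114) = 36; the order divides phi(n).
Divisors of 36: 1, 2, 3, 4, 6, 9, 12, 18, 36
Repeated squaring mod 114: 11^1 = 11, 11^2 = 7, 11^4 = 49, 11^8 = 7, 11^16 = 49, 11^32 = 7
Test divisors in increasing order:
  k=1: 11^1 = 11 mod 114
  k=2: 11^2 = 7 mod 114
  k=3: 11^3 = 7 * 11 = 77 mod 114
  k=4: 11^4 = 49 mod 114
  k=6: 11^6 = 49 * 7 = 1 mod 114  <- first divisor giving 1
Order = 6

6


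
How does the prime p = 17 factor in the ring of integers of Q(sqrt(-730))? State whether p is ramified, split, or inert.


K = Q(sqrt(-730)). Since d mod 4 = 2, disc(K) = -2920.
Check p | disc: -2920 mod 17 = 4.
p does not divide disc. Compute Legendre symbol (d/p):
1^((17-1)/2) mod 17 = 1
(d/p) = 1, so p splits: (p) = P*P' with e=1, f=1, g=2.
Therefore p is split.

split


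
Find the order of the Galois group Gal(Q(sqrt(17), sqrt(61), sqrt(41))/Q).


The 3 square roots of distinct primes are multiplicatively independent over Q,
so [K:Q] = 2^3 and Gal(K/Q) is isomorphic to (Z/2Z)^3.
|Gal| = 2^3 = 8

8


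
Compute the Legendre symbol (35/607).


p = 607 is prime, so compute (35/607) with the reciprocity algorithm (Jacobi-symbol steps: pull out 2s via (2/n), flip via reciprocity, reduce):
  reciprocity: (35/607) -> -(607/35)
  reduce: (12/35)
  pull out 2: (2/35) = -1  (since 35 mod 8 = 3)
  pull out 2: (2/35) = -1  (since 35 mod 8 = 3)
  reciprocity: (3/35) -> -(35/3)
  reduce: (2/3)
  pull out 2: (2/3) = -1  (since 3 mod 8 = 3)
  (1/3) = 1
Product of signs = -1
(35/607) = -1

-1
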